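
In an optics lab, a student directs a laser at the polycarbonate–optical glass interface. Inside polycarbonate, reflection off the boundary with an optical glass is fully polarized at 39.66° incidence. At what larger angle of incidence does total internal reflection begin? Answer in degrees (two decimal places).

tan θ_B = n₂/n₁ = tan 39.66° = 0.8290.
Total internal reflection: sin θ_c = n₂/n₁ = 0.8290.
θ_c = arcsin(0.8290) = 56.00°.

θ_c ≈ 56.00°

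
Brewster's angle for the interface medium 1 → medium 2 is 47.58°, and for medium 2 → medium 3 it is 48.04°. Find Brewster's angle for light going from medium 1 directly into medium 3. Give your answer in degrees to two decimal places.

tan θ_B(1→2) = n₂/n₁ = tan 47.58° = 1.0944.
tan θ_B(2→3) = n₃/n₂ = tan 48.04° = 1.1122.
Multiplying, n₃/n₁ = 1.0944 × 1.1122 = 1.2171, and θ_B(1→3) = arctan 1.2171 = 50.59°.

θ_B ≈ 50.59°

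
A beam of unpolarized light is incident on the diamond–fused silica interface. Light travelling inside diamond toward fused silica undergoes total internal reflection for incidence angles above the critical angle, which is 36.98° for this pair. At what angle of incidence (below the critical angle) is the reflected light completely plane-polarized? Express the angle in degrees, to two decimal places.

θ_B ≈ 31.03°

At the critical angle sin θ_c = n₂/n₁, giving n₂/n₁ = sin 36.98° = 0.6015.
Then tan θ_B = n₂/n₁ = 0.6015, so θ_B = arctan 0.6015 = 31.03°.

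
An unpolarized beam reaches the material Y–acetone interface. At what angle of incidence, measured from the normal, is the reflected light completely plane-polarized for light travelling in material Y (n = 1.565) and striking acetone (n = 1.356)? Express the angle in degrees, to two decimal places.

tan θ_B = n₂/n₁ = 1.356/1.565 = 0.8665.
θ_B = arctan(0.8665) = 40.91°.

θ_B ≈ 40.91°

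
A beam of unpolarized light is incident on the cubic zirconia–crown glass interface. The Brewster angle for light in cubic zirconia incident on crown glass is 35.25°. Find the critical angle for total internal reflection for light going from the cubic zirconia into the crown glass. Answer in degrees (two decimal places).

n₂/n₁ = tan 35.25° = 0.7067; the critical angle satisfies sin θ_c = n₂/n₁.
θ_c = arcsin(0.7067) = 44.97°.

θ_c ≈ 44.97°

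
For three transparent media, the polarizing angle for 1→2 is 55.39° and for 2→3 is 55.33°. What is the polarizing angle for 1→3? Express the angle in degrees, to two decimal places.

θ_B ≈ 64.48°

n₂/n₁ = tan 55.39° = 1.4490 and n₃/n₂ = tan 55.33° = 1.4458.
Multiplying, n₃/n₁ = 1.4490 × 1.4458 = 2.0950, and θ_B(1→3) = arctan 2.0950 = 64.48°.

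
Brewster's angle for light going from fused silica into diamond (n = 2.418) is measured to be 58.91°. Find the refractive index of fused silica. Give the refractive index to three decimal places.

n ≈ 1.458

At Brewster's angle, tan θ_B = n₂/n₁ with n₁ on the incident side (fused silica) and n₂ on the transmitted side (diamond).
n₁ = n₂ / tan θ_B = 2.418 / tan 58.91° = 1.458.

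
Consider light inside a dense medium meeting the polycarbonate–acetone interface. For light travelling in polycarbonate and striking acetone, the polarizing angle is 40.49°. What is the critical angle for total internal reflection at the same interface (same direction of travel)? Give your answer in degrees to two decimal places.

θ_c ≈ 58.63°

tan θ_B = n₂/n₁ = tan 40.49° = 0.8538.
Total internal reflection: sin θ_c = n₂/n₁ = 0.8538.
θ_c = arcsin(0.8538) = 58.63°.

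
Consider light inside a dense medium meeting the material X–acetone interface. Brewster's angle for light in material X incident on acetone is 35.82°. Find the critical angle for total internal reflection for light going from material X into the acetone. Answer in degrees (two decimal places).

tan θ_B = n₂/n₁ = tan 35.82° = 0.7218.
Total internal reflection: sin θ_c = n₂/n₁ = 0.7218.
θ_c = arcsin(0.7218) = 46.20°.

θ_c ≈ 46.20°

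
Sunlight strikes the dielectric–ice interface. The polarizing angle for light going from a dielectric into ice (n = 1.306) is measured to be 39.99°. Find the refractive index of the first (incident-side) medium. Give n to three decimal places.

Full polarization of the reflected beam means tan θ_B = n₂/n₁, where n₁ is the incident medium (a dielectric).
n₁ = n₂ / tan θ_B = 1.306 / tan 39.99° = 1.557.

n ≈ 1.557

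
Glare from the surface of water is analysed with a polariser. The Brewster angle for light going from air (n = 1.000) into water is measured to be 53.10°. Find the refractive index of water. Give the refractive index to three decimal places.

Full polarization of the reflected beam means tan θ_B = n₂/n₁, where n₁ is the incident medium (air).
n₂ = n₁ tan θ_B = 1.000 × tan 53.10° = 1.332.

n ≈ 1.332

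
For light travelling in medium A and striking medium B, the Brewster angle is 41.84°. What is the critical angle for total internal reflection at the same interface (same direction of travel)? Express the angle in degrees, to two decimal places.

n₂/n₁ = tan 41.84° = 0.8954; the critical angle satisfies sin θ_c = n₂/n₁.
θ_c = arcsin(0.8954) = 63.55°.

θ_c ≈ 63.55°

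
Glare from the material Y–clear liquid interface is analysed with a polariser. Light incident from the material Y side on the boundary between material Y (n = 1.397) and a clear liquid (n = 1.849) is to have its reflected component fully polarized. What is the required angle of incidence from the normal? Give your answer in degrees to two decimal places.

θ_B ≈ 52.93°

Brewster's condition: tan θ_B = n₂/n₁ = 1.849/1.397 = 1.3236.
So θ_B = arctan 1.3236 = 52.93°.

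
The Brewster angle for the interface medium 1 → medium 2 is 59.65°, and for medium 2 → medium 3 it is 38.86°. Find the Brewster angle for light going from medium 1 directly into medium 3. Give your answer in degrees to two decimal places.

Each Brewster angle gives a ratio: n₂/n₁ = tan 59.65° = 1.7079, n₃/n₂ = tan 38.86° = 0.8057.
n₃/n₁ = 1.3761. Then tan θ_B(1→3) = n₃/n₁, so θ_B(1→3) = arctan(1.3761) = 53.99°.

θ_B ≈ 53.99°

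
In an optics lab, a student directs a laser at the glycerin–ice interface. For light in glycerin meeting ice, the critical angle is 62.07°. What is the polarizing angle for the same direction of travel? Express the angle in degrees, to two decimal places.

At the critical angle sin θ_c = n₂/n₁, giving n₂/n₁ = sin 62.07° = 0.8835.
Then tan θ_B = n₂/n₁ = 0.8835, so θ_B = arctan 0.8835 = 41.46°.

θ_B ≈ 41.46°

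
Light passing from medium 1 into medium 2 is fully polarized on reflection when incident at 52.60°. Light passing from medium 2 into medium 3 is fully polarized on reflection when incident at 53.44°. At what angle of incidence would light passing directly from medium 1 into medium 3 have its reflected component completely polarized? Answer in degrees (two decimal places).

θ_B ≈ 60.45°

tan θ_B(1→2) = n₂/n₁ = tan 52.60° = 1.3079.
tan θ_B(2→3) = n₃/n₂ = tan 53.44° = 1.3485.
So n₃/n₁ = (n₂/n₁)(n₃/n₂) = 1.3079 × 1.3485 = 1.7637.
θ_B(1→3) = arctan(1.7637) = 60.45°.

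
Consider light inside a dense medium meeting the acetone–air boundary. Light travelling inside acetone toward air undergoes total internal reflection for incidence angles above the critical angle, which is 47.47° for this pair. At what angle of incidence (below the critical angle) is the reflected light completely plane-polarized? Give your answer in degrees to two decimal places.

At the critical angle sin θ_c = n₂/n₁, giving n₂/n₁ = sin 47.47° = 0.7369.
Then tan θ_B = n₂/n₁ = 0.7369, so θ_B = arctan 0.7369 = 36.39°.

θ_B ≈ 36.39°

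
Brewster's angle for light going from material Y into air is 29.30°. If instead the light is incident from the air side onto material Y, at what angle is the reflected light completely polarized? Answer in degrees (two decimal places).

θ_B' ≈ 60.70°

The two Brewster angles are complementary: θ_B' = 90° − θ_B = 90° − 29.30° = 60.70°.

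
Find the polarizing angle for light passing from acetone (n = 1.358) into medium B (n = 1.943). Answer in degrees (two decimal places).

θ_B ≈ 55.05°

The reflected p-component vanishes when tan θ_B = n₂/n₁.
Here n₂/n₁ = 1.943/1.358 = 1.4308, and Brewster's law gives tan θ_B = n₂/n₁.
So θ_B = arctan 1.4308 = 55.05°.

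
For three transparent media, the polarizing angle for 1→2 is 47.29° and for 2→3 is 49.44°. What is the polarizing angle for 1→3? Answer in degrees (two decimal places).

θ_B ≈ 51.69°

n₂/n₁ = tan 47.29° = 1.0833 and n₃/n₂ = tan 49.44° = 1.1684.
So n₃/n₁ = (n₂/n₁)(n₃/n₂) = 1.0833 × 1.1684 = 1.2657.
θ_B(1→3) = arctan(1.2657) = 51.69°.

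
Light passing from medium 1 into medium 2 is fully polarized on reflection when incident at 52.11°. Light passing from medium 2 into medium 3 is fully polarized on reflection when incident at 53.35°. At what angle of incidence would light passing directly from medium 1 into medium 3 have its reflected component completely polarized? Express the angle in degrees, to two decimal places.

θ_B ≈ 59.93°

n₂/n₁ = tan 52.11° = 1.2850 and n₃/n₂ = tan 53.35° = 1.3440.
So n₃/n₁ = (n₂/n₁)(n₃/n₂) = 1.2850 × 1.3440 = 1.7271.
θ_B(1→3) = arctan(1.7271) = 59.93°.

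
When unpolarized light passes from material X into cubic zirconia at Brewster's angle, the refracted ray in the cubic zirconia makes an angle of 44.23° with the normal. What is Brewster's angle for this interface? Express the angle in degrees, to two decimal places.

θ_B ≈ 45.77°

Brewster's condition makes the reflected and refracted beams perpendicular: θ_B + θ_t = 90°.
θ_B = 90° − 44.23° = 45.77°.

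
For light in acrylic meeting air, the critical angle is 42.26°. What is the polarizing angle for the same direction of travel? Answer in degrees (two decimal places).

sin θ_c = n₂/n₁, so n₂/n₁ = sin 42.26° = 0.6725.
Brewster: tan θ_B = n₂/n₁ = 0.6725.
θ_B = arctan(0.6725) = 33.92°.

θ_B ≈ 33.92°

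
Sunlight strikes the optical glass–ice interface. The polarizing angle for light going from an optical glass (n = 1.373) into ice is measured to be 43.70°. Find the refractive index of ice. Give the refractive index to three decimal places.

n ≈ 1.312

Full polarization of the reflected beam means tan θ_B = n₂/n₁, where n₁ is the incident medium (an optical glass).
n₂ = n₁ tan θ_B = 1.373 × tan 43.70° = 1.312.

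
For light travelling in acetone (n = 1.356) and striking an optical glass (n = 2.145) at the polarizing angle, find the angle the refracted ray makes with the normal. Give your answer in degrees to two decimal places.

tan θ_B = n₂/n₁ = 2.145/1.356 = 1.5819, so θ_B = 57.70°.
Since θ_B + θ_t = 90° at Brewster incidence, θ_t = 90° − 57.70° = 32.30°.

θ_t ≈ 32.30°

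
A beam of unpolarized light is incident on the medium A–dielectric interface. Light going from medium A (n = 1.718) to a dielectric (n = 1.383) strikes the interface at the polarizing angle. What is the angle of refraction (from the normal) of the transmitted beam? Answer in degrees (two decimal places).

θ_B = arctan(n₂/n₁) = arctan(1.383/1.718) = 38.83°.
At Brewster's angle the reflected and refracted rays are perpendicular, so θ_t = 90° − θ_B = 90° − 38.83° = 51.17°.

θ_t ≈ 51.17°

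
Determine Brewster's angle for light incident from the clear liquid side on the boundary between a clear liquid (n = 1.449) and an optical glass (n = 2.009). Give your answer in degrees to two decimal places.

Here n₂/n₁ = 2.009/1.449 = 1.3865, and Brewster's law gives tan θ_B = n₂/n₁.
θ_B = arctan(1.3865) = 54.20°.

θ_B ≈ 54.20°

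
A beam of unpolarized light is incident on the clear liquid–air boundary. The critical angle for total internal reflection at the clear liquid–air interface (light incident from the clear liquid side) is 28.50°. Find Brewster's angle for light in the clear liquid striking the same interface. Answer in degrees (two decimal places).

θ_B ≈ 25.51°

At the critical angle sin θ_c = n₂/n₁, giving n₂/n₁ = sin 28.50° = 0.4772.
Then tan θ_B = n₂/n₁ = 0.4772, so θ_B = arctan 0.4772 = 25.51°.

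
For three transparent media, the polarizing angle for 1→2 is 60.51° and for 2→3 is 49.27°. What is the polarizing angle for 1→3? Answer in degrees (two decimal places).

tan θ_B(1→2) = n₂/n₁ = tan 60.51° = 1.7682.
tan θ_B(2→3) = n₃/n₂ = tan 49.27° = 1.1614.
n₃/n₁ = 2.0536. Then tan θ_B(1→3) = n₃/n₁, so θ_B(1→3) = arctan(2.0536) = 64.04°.

θ_B ≈ 64.04°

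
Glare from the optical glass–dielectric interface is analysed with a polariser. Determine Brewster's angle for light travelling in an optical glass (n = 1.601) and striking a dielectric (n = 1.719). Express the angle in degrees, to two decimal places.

θ_B ≈ 47.04°

tan θ_B = n₂/n₁ = 1.719/1.601 = 1.0737.
θ_B = arctan(1.0737) = 47.04°.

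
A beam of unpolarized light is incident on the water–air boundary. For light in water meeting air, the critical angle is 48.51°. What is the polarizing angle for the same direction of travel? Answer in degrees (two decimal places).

sin θ_c = n₂/n₁, so n₂/n₁ = sin 48.51° = 0.7491.
Brewster: tan θ_B = n₂/n₁ = 0.7491.
θ_B = arctan(0.7491) = 36.84°.

θ_B ≈ 36.84°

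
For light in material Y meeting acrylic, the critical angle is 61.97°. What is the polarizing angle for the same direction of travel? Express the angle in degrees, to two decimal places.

θ_B ≈ 41.43°

n₂/n₁ = sin θ_c = sin 61.97° = 0.8827.
tan θ_B equals the same ratio, so θ_B = arctan(0.8827) = 41.43°.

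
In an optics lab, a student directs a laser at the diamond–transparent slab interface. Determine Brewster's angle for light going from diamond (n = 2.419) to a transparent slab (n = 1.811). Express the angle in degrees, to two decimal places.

Brewster's condition: tan θ_B = n₂/n₁ = 1.811/2.419 = 0.7487.
θ_B = arctan(0.7487) = 36.82°.

θ_B ≈ 36.82°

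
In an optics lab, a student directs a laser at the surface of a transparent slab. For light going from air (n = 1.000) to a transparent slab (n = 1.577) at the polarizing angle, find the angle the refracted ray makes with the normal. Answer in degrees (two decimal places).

tan θ_B = n₂/n₁ = 1.577/1.000 = 1.5770, so θ_B = 57.62°.
The refracted ray is perpendicular to the reflected ray, so θ_t = 90° − θ_B = 32.38°.

θ_t ≈ 32.38°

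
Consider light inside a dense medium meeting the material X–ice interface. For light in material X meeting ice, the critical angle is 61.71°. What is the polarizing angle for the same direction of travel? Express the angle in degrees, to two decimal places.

θ_B ≈ 41.37°

sin θ_c = n₂/n₁, so n₂/n₁ = sin 61.71° = 0.8806.
Brewster: tan θ_B = n₂/n₁ = 0.8806.
θ_B = arctan(0.8806) = 41.37°.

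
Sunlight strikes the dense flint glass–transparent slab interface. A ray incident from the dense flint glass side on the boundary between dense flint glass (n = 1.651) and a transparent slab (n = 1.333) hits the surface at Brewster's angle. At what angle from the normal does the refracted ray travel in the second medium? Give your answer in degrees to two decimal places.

tan θ_B = n₂/n₁ = 1.333/1.651 = 0.8074, so θ_B = 38.92°.
The refracted ray is perpendicular to the reflected ray, so θ_t = 90° − θ_B = 51.08°.

θ_t ≈ 51.08°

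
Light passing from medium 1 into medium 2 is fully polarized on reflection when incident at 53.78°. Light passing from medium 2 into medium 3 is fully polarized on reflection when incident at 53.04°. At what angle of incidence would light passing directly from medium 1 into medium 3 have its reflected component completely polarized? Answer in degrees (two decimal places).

n₂/n₁ = tan 53.78° = 1.3653 and n₃/n₂ = tan 53.04° = 1.3290.
n₃/n₁ = 1.8145. Then tan θ_B(1→3) = n₃/n₁, so θ_B(1→3) = arctan(1.8145) = 61.14°.

θ_B ≈ 61.14°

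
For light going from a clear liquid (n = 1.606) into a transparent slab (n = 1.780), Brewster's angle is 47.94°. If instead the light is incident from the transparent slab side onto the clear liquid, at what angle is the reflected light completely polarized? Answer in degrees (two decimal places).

The two Brewster angles are complementary: θ_B' = 90° − θ_B = 90° − 47.94° = 42.06°.

θ_B' ≈ 42.06°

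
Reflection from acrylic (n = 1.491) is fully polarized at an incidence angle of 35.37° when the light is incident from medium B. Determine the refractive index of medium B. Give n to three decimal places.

Full polarization of the reflected beam means tan θ_B = n₂/n₁, where n₁ is the incident medium (medium B).
n₁ = n₂ / tan θ_B = 1.491 / tan 35.37° = 2.100.

n ≈ 2.100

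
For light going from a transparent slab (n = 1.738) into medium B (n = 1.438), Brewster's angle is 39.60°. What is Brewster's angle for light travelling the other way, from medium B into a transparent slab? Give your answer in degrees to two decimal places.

θ_B' ≈ 50.40°

The two Brewster angles are complementary: θ_B' = 90° − θ_B = 90° − 39.60° = 50.40°.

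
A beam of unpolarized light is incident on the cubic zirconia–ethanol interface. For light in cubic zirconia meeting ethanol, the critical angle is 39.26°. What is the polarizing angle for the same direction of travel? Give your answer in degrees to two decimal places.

θ_B ≈ 32.33°

sin θ_c = n₂/n₁, so n₂/n₁ = sin 39.26° = 0.6328.
Brewster: tan θ_B = n₂/n₁ = 0.6328.
θ_B = arctan(0.6328) = 32.33°.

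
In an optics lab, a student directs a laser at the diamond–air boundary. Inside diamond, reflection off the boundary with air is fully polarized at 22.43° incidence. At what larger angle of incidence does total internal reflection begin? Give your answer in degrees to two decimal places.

θ_c ≈ 24.38°

From Brewster, n₂/n₁ = tan θ_B = tan 22.43° = 0.4128.
Then sin θ_c = n₂/n₁ = 0.4128, so θ_c = arcsin 0.4128 = 24.38°.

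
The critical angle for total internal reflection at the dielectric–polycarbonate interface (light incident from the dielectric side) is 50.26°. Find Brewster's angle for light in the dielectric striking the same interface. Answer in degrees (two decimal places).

θ_B ≈ 37.56°

n₂/n₁ = sin θ_c = sin 50.26° = 0.7690.
tan θ_B equals the same ratio, so θ_B = arctan(0.7690) = 37.56°.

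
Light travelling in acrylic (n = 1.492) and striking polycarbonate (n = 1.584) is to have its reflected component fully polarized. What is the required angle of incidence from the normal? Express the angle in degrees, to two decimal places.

θ_B ≈ 46.71°

The reflected p-component vanishes when tan θ_B = n₂/n₁.
tan θ_B = n₂/n₁ = 1.584/1.492 = 1.0617.
So θ_B = arctan 1.0617 = 46.71°.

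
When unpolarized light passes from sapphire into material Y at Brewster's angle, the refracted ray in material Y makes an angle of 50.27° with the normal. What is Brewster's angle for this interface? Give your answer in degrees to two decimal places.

θ_B ≈ 39.73°

At Brewster's angle the reflected and refracted rays are perpendicular, so θ_B + θ_t = 90°.
So θ_B = 90° − θ_t = 90° − 50.27° = 39.73°.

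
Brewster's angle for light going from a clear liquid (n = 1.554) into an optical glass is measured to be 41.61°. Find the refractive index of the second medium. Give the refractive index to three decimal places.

n ≈ 1.380

Brewster's law: tan θ_B = n₂/n₁ (light incident in a clear liquid, refracted into an optical glass).
n₂ = n₁ tan θ_B = 1.554 × tan 41.61° = 1.380.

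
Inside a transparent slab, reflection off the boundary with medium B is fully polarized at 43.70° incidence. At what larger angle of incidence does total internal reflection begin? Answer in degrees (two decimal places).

θ_c ≈ 72.87°

n₂/n₁ = tan 43.70° = 0.9556; the critical angle satisfies sin θ_c = n₂/n₁.
θ_c = arcsin(0.9556) = 72.87°.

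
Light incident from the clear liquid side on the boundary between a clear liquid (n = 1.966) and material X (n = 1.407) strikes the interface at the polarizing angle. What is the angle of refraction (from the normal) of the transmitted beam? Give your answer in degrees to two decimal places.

First find Brewster's angle: tan θ_B = 1.407/1.966 = 0.7157, giving θ_B = 35.59°.
The refracted ray is perpendicular to the reflected ray, so θ_t = 90° − θ_B = 54.41°.

θ_t ≈ 54.41°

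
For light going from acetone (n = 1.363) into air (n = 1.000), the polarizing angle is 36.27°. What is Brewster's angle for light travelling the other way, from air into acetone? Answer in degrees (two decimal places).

θ_B' ≈ 53.73°

Reversing the direction swaps n₁ and n₂, so tan θ_B' = 1/tan θ_B and θ_B' = 90° − θ_B.
Hence θ_B' = 90° − 36.27° = 53.73°.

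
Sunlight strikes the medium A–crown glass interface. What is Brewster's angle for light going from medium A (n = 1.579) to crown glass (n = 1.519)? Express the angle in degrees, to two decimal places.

Brewster's condition: tan θ_B = n₂/n₁ = 1.519/1.579 = 0.9620.
So θ_B = arctan 0.9620 = 43.89°.

θ_B ≈ 43.89°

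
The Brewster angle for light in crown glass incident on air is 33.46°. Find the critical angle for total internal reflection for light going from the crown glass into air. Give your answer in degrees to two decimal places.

From Brewster, n₂/n₁ = tan θ_B = tan 33.46° = 0.6609.
Then sin θ_c = n₂/n₁ = 0.6609, so θ_c = arcsin 0.6609 = 41.37°.

θ_c ≈ 41.37°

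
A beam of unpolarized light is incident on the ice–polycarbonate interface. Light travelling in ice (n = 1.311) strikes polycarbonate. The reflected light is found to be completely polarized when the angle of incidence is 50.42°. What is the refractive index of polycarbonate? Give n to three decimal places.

n ≈ 1.586

At the polarizing angle, tan θ_B = n₂/n₁ with n₁ on the incident side (ice) and n₂ on the transmitted side (polycarbonate).
n₂ = n₁ tan θ_B = 1.311 × tan 50.42° = 1.586.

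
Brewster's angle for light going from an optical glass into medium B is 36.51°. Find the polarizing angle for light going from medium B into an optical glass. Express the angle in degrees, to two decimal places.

The two Brewster angles are complementary: θ_B' = 90° − θ_B = 90° − 36.51° = 53.49°.

θ_B' ≈ 53.49°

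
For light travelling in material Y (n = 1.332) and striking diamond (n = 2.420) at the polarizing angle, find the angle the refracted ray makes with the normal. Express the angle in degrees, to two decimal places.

θ_t ≈ 28.83°

First find Brewster's angle: tan θ_B = 2.420/1.332 = 1.8168, giving θ_B = 61.17°.
At Brewster's angle the reflected and refracted rays are perpendicular, so θ_t = 90° − θ_B = 90° − 61.17° = 28.83°.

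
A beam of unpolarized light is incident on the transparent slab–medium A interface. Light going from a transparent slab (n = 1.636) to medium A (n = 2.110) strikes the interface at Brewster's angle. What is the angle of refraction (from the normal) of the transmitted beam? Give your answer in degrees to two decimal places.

θ_t ≈ 37.79°

θ_B = arctan(n₂/n₁) = arctan(2.110/1.636) = 52.21°.
At Brewster's angle the reflected and refracted rays are perpendicular, so θ_t = 90° − θ_B = 90° − 52.21° = 37.79°.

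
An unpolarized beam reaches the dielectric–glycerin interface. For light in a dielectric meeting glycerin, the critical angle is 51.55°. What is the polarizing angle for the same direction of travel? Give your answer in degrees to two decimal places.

At the critical angle sin θ_c = n₂/n₁, giving n₂/n₁ = sin 51.55° = 0.7832.
Then tan θ_B = n₂/n₁ = 0.7832, so θ_B = arctan 0.7832 = 38.07°.

θ_B ≈ 38.07°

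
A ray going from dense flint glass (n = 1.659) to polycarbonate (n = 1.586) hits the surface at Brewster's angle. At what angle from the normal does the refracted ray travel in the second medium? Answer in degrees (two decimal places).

θ_t ≈ 46.29°

θ_B = arctan(n₂/n₁) = arctan(1.586/1.659) = 43.71°.
The refracted ray is perpendicular to the reflected ray, so θ_t = 90° − θ_B = 46.29°.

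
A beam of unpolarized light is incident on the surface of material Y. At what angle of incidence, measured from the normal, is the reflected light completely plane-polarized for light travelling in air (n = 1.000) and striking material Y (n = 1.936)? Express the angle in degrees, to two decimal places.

tan θ_B = n₂/n₁ = 1.936/1.000 = 1.9360.
θ_B = arctan(1.9360) = 62.68°.

θ_B ≈ 62.68°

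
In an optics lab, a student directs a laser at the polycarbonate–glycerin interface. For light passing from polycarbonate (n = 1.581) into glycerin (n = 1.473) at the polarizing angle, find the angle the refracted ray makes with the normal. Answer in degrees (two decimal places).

tan θ_B = n₂/n₁ = 1.473/1.581 = 0.9317, so θ_B = 42.97°.
The refracted ray is perpendicular to the reflected ray, so θ_t = 90° − θ_B = 47.03°.

θ_t ≈ 47.03°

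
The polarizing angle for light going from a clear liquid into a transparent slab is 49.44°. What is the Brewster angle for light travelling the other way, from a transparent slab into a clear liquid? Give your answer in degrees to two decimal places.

θ_B' ≈ 40.56°

tan θ_B' = n₁/n₂ = 1/tan θ_B, so θ_B' = 90° − θ_B.
θ_B' = 90° − 49.44° = 40.56°.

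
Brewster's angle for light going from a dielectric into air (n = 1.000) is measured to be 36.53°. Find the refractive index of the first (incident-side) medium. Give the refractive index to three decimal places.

Full polarization of the reflected beam means tan θ_B = n₂/n₁, where n₁ is the incident medium (a dielectric).
n₁ = n₂ / tan θ_B = 1.000 / tan 36.53° = 1.350.

n ≈ 1.350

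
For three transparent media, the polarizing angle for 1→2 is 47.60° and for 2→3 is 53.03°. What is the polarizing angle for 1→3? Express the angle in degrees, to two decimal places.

θ_B ≈ 55.50°

tan θ_B(1→2) = n₂/n₁ = tan 47.60° = 1.0951.
tan θ_B(2→3) = n₃/n₂ = tan 53.03° = 1.3285.
Multiplying, n₃/n₁ = 1.0951 × 1.3285 = 1.4549, and θ_B(1→3) = arctan 1.4549 = 55.50°.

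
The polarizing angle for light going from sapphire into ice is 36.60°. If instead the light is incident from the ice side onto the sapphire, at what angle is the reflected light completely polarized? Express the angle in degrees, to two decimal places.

θ_B' ≈ 53.40°

The two Brewster angles are complementary: θ_B' = 90° − θ_B = 90° − 36.60° = 53.40°.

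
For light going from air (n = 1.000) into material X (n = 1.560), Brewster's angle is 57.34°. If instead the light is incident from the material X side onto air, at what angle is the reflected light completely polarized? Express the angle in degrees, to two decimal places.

θ_B' ≈ 32.66°

The two Brewster angles are complementary: θ_B' = 90° − θ_B = 90° − 57.34° = 32.66°.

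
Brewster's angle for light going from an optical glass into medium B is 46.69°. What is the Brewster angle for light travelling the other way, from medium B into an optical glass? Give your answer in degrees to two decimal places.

θ_B' ≈ 43.31°

tan θ_B' = n₁/n₂ = 1/tan θ_B, so θ_B' = 90° − θ_B.
θ_B' = 90° − 46.69° = 43.31°.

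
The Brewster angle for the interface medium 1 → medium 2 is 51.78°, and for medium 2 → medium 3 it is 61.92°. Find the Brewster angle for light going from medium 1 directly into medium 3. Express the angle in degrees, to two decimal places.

θ_B ≈ 67.21°

tan θ_B(1→2) = n₂/n₁ = tan 51.78° = 1.2699.
tan θ_B(2→3) = n₃/n₂ = tan 61.92° = 1.8744.
So n₃/n₁ = (n₂/n₁)(n₃/n₂) = 1.2699 × 1.8744 = 2.3802.
θ_B(1→3) = arctan(2.3802) = 67.21°.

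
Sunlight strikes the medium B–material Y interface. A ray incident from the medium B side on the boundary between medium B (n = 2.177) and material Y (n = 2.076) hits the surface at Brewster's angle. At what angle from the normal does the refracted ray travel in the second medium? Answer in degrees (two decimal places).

θ_t ≈ 46.36°

tan θ_B = n₂/n₁ = 2.076/2.177 = 0.9536, so θ_B = 43.64°.
At Brewster's angle the reflected and refracted rays are perpendicular, so θ_t = 90° − θ_B = 90° − 43.64° = 46.36°.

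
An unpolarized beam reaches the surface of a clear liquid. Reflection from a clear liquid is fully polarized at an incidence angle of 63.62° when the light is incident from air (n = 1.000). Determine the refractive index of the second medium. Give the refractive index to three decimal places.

n ≈ 2.016

Brewster's law: tan θ_B = n₂/n₁ (light incident in air, refracted into a clear liquid).
n₂ = n₁ tan θ_B = 1.000 × tan 63.62° = 2.016.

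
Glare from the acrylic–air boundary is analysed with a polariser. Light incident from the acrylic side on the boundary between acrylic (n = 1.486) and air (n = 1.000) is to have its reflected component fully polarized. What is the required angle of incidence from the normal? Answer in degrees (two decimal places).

θ_B ≈ 33.94°

tan θ_B = n₂/n₁ = 1.000/1.486 = 0.6729. Taking the arctangent, θ_B = 33.94°.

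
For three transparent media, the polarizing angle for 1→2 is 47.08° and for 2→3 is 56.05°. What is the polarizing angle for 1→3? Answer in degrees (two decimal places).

tan θ_B(1→2) = n₂/n₁ = tan 47.08° = 1.0754.
tan θ_B(2→3) = n₃/n₂ = tan 56.05° = 1.4854.
n₃/n₁ = 1.5973. Then tan θ_B(1→3) = n₃/n₁, so θ_B(1→3) = arctan(1.5973) = 57.95°.

θ_B ≈ 57.95°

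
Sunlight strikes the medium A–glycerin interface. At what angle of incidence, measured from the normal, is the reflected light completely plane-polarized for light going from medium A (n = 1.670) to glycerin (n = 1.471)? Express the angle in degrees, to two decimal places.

θ_B ≈ 41.37°

The reflected p-component vanishes when tan θ_B = n₂/n₁.
tan θ_B = n₂/n₁ = 1.471/1.670 = 0.8808.
So θ_B = arctan 0.8808 = 41.37°.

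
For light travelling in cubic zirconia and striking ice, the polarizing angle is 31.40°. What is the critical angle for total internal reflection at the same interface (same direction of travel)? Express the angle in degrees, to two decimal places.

tan θ_B = n₂/n₁ = tan 31.40° = 0.6104.
Total internal reflection: sin θ_c = n₂/n₁ = 0.6104.
θ_c = arcsin(0.6104) = 37.62°.

θ_c ≈ 37.62°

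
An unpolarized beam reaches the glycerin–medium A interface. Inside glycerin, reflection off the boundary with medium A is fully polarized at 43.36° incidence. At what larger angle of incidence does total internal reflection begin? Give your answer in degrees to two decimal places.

tan θ_B = n₂/n₁ = tan 43.36° = 0.9443.
Total internal reflection: sin θ_c = n₂/n₁ = 0.9443.
θ_c = arcsin(0.9443) = 70.79°.

θ_c ≈ 70.79°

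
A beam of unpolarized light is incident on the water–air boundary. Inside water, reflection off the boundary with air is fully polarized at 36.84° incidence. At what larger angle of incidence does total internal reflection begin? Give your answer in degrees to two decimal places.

θ_c ≈ 48.52°

n₂/n₁ = tan 36.84° = 0.7492; the critical angle satisfies sin θ_c = n₂/n₁.
θ_c = arcsin(0.7492) = 48.52°.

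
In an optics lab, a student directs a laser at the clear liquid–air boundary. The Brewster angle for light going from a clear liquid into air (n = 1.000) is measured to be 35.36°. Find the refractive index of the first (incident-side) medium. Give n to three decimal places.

Full polarization of the reflected beam means tan θ_B = n₂/n₁, where n₁ is the incident medium (a clear liquid).
n₁ = n₂ / tan θ_B = 1.000 / tan 35.36° = 1.409.

n ≈ 1.409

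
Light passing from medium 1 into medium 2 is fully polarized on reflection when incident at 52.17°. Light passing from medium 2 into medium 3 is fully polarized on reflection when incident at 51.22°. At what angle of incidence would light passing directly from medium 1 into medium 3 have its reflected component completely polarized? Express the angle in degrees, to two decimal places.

tan θ_B(1→2) = n₂/n₁ = tan 52.17° = 1.2878.
tan θ_B(2→3) = n₃/n₂ = tan 51.22° = 1.2446.
Multiplying, n₃/n₁ = 1.2878 × 1.2446 = 1.6028, and θ_B(1→3) = arctan 1.6028 = 58.04°.

θ_B ≈ 58.04°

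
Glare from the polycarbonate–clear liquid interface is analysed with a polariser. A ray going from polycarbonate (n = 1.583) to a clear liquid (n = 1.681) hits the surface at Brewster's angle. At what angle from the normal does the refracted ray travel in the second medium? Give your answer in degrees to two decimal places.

tan θ_B = n₂/n₁ = 1.681/1.583 = 1.0619, so θ_B = 46.72°.
Since θ_B + θ_t = 90° at Brewster incidence, θ_t = 90° − 46.72° = 43.28°.

θ_t ≈ 43.28°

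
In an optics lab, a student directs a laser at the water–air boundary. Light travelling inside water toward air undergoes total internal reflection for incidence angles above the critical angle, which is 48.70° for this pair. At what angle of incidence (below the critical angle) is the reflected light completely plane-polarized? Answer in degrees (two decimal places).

sin θ_c = n₂/n₁, so n₂/n₁ = sin 48.70° = 0.7513.
Brewster: tan θ_B = n₂/n₁ = 0.7513.
θ_B = arctan(0.7513) = 36.92°.

θ_B ≈ 36.92°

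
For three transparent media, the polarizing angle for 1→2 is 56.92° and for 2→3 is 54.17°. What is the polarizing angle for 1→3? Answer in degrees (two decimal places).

θ_B ≈ 64.81°

tan θ_B(1→2) = n₂/n₁ = tan 56.92° = 1.5352.
tan θ_B(2→3) = n₃/n₂ = tan 54.17° = 1.3850.
So n₃/n₁ = (n₂/n₁)(n₃/n₂) = 1.5352 × 1.3850 = 2.1262.
θ_B(1→3) = arctan(2.1262) = 64.81°.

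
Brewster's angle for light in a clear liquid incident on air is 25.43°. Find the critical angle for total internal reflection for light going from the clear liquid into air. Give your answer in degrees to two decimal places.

From Brewster, n₂/n₁ = tan θ_B = tan 25.43° = 0.4755.
Then sin θ_c = n₂/n₁ = 0.4755, so θ_c = arcsin 0.4755 = 28.39°.

θ_c ≈ 28.39°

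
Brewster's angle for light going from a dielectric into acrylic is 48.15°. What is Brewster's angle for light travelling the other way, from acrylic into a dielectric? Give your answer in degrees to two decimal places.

tan θ_B' = n₁/n₂ = 1/tan θ_B, so θ_B' = 90° − θ_B.
θ_B' = 90° − 48.15° = 41.85°.

θ_B' ≈ 41.85°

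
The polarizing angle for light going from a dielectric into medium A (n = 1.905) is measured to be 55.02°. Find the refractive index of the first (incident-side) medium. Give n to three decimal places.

n ≈ 1.333

Brewster's law: tan θ_B = n₂/n₁ (light incident in a dielectric, refracted into medium A).
n₁ = n₂ / tan θ_B = 1.905 / tan 55.02° = 1.333.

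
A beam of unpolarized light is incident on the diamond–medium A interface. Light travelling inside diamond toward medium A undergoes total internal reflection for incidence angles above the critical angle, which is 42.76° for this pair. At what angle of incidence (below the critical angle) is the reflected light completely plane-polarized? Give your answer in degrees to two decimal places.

θ_B ≈ 34.17°

sin θ_c = n₂/n₁, so n₂/n₁ = sin 42.76° = 0.6789.
Brewster: tan θ_B = n₂/n₁ = 0.6789.
θ_B = arctan(0.6789) = 34.17°.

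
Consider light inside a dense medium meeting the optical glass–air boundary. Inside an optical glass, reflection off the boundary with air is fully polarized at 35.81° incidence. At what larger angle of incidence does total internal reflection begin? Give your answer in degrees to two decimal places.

θ_c ≈ 46.18°

From Brewster, n₂/n₁ = tan θ_B = tan 35.81° = 0.7215.
Then sin θ_c = n₂/n₁ = 0.7215, so θ_c = arcsin 0.7215 = 46.18°.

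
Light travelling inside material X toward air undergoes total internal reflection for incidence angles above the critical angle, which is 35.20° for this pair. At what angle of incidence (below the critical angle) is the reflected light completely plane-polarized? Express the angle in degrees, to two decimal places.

sin θ_c = n₂/n₁, so n₂/n₁ = sin 35.20° = 0.5764.
Brewster: tan θ_B = n₂/n₁ = 0.5764.
θ_B = arctan(0.5764) = 29.96°.

θ_B ≈ 29.96°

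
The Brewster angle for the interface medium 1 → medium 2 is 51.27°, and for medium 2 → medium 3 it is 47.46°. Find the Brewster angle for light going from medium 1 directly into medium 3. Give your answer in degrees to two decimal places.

θ_B ≈ 53.65°

n₂/n₁ = tan 51.27° = 1.2469 and n₃/n₂ = tan 47.46° = 1.0898.
Multiplying, n₃/n₁ = 1.2469 × 1.0898 = 1.3588, and θ_B(1→3) = arctan 1.3588 = 53.65°.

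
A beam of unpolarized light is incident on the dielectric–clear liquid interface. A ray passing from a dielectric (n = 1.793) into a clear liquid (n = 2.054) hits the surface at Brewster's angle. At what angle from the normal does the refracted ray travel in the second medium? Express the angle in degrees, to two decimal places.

θ_t ≈ 41.12°

tan θ_B = n₂/n₁ = 2.054/1.793 = 1.1456, so θ_B = 48.88°.
Since θ_B + θ_t = 90° at Brewster incidence, θ_t = 90° − 48.88° = 41.12°.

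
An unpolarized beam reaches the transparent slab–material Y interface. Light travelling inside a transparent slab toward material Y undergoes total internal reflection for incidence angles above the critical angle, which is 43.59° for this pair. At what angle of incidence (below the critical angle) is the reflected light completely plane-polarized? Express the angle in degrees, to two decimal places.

At the critical angle sin θ_c = n₂/n₁, giving n₂/n₁ = sin 43.59° = 0.6895.
Then tan θ_B = n₂/n₁ = 0.6895, so θ_B = arctan 0.6895 = 34.59°.

θ_B ≈ 34.59°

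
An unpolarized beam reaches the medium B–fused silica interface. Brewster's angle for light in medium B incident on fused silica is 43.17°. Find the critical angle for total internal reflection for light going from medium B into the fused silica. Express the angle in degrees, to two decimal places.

θ_c ≈ 69.73°

tan θ_B = n₂/n₁ = tan 43.17° = 0.9381.
Total internal reflection: sin θ_c = n₂/n₁ = 0.9381.
θ_c = arcsin(0.9381) = 69.73°.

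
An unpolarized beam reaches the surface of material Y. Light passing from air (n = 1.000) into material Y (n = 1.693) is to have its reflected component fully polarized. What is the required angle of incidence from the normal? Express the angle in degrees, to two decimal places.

Here n₂/n₁ = 1.693/1.000 = 1.6930, and Brewster's law gives tan θ_B = n₂/n₁.
So θ_B = arctan 1.6930 = 59.43°.

θ_B ≈ 59.43°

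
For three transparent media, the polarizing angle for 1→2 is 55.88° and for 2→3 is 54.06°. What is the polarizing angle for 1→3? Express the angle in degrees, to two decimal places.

tan θ_B(1→2) = n₂/n₁ = tan 55.88° = 1.4759.
tan θ_B(2→3) = n₃/n₂ = tan 54.06° = 1.3794.
So n₃/n₁ = (n₂/n₁)(n₃/n₂) = 1.4759 × 1.3794 = 2.0359.
θ_B(1→3) = arctan(2.0359) = 63.84°.

θ_B ≈ 63.84°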